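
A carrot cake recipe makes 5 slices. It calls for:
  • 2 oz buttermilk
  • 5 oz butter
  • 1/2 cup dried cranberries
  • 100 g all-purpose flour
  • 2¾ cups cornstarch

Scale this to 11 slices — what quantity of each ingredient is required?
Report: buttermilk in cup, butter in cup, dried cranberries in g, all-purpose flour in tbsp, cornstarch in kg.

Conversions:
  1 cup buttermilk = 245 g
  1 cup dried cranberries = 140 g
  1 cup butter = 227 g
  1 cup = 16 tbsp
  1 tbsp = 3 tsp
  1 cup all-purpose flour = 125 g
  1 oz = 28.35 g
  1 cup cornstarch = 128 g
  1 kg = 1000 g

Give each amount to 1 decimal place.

buttermilk: 0.5 cup; butter: 1.4 cup; dried cranberries: 154.0 g; all-purpose flour: 28.2 tbsp; cornstarch: 0.8 kg

Scaling factor: 11/5 = 2.2.
buttermilk: 2 oz × 11/5 × 28.35 g/oz ÷ 245 g/cup ≈ 0.5 cup
butter: 5 oz × 11/5 × 28.35 g/oz ÷ 227 g/cup ≈ 1.4 cup
dried cranberries: 0.5 cup × 11/5 × 140 g/cup = 154.0 g
all-purpose flour: 100 g × 11/5 ÷ 125 g/cup × 16 tbsp/cup ≈ 28.2 tbsp
cornstarch: 2.75 cup × 11/5 × 128 g/cup ÷ 1000 g/kg ≈ 0.8 kg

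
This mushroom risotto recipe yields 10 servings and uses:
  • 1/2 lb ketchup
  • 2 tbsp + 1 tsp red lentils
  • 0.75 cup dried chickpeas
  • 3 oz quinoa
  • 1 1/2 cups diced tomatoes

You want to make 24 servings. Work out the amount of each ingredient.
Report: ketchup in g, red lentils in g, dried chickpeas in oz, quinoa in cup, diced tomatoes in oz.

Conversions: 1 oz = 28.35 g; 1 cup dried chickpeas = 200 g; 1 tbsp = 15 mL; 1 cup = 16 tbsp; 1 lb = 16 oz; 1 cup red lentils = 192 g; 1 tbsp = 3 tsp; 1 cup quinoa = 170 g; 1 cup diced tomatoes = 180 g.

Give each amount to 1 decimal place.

ketchup: 544.3 g; red lentils: 67.2 g; dried chickpeas: 12.7 oz; quinoa: 1.2 cup; diced tomatoes: 22.9 oz

Scaling factor: 24/10 = 12/5 = 2.4.
ketchup: 0.5 lb × 12/5 × 16 oz/lb × 28.35 g/oz ≈ 544.3 g
red lentils: (2 tbsp + 1 tsp = 7/3 tbsp) × 12/5 ÷ 16 tbsp/cup × 192 g/cup = 67.2 g
dried chickpeas: 0.75 cup × 12/5 × 200 g/cup ÷ 28.35 g/oz ≈ 12.7 oz
quinoa: 3 oz × 12/5 × 28.35 g/oz ÷ 170 g/cup ≈ 1.2 cup
diced tomatoes: 1.5 cup × 12/5 × 180 g/cup ÷ 28.35 g/oz ≈ 22.9 oz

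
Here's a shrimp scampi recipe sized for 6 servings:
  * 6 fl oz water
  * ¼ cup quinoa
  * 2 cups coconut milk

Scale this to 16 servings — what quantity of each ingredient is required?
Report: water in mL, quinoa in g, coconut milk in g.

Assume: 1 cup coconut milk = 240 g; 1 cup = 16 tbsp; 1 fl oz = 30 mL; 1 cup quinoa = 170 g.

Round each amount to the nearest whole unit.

Scaling factor: 16/6 = 8/3.
water: 6 fl oz × 8/3 × 30 mL/fl oz = 480 mL
quinoa: 0.25 cup × 8/3 × 170 g/cup ≈ 113 g
coconut milk: 2 cup × 8/3 × 240 g/cup = 1280 g

water: 480 mL; quinoa: 113 g; coconut milk: 1280 g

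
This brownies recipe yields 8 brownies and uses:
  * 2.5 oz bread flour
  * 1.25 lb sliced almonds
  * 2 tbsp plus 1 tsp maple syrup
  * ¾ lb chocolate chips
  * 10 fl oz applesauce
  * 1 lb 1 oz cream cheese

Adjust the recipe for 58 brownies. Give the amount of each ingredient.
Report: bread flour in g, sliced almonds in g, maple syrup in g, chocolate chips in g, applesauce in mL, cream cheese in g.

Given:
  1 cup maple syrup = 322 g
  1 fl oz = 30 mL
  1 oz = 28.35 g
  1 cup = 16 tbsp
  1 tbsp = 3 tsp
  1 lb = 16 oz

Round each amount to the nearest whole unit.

Scaling factor: 58/8 = 29/4 = 7.25.
bread flour: 2.5 oz × 29/4 × 28.35 g/oz ≈ 514 g
sliced almonds: 1.25 lb × 29/4 × 16 oz/lb × 28.35 g/oz ≈ 4111 g
maple syrup: (2 tbsp + 1 tsp = 7/3 tbsp) × 29/4 ÷ 16 tbsp/cup × 322 g/cup ≈ 340 g
chocolate chips: 0.75 lb × 29/4 × 16 oz/lb × 28.35 g/oz ≈ 2466 g
applesauce: 10 fl oz × 29/4 × 30 mL/fl oz = 2175 mL
cream cheese: (1 lb + 1 oz = 1.0625 lb) × 29/4 × 16 oz/lb × 28.35 g/oz ≈ 3494 g

bread flour: 514 g; sliced almonds: 4111 g; maple syrup: 340 g; chocolate chips: 2466 g; applesauce: 2175 mL; cream cheese: 3494 g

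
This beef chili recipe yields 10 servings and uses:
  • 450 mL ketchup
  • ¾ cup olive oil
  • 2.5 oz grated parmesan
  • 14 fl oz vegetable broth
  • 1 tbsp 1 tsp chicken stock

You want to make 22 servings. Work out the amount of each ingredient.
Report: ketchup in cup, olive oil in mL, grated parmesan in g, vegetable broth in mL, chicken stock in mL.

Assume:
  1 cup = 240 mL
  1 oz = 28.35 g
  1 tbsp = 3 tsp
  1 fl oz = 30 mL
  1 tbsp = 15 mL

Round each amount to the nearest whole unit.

ketchup: 4 cup; olive oil: 396 mL; grated parmesan: 156 g; vegetable broth: 924 mL; chicken stock: 44 mL

Scaling factor: 22/10 = 11/5 = 2.2.
ketchup: 450 mL × 11/5 ÷ 240 mL/cup ≈ 4 cup
olive oil: 0.75 cup × 11/5 × 240 mL/cup = 396 mL
grated parmesan: 2.5 oz × 11/5 × 28.35 g/oz ≈ 156 g
vegetable broth: 14 fl oz × 11/5 × 30 mL/fl oz = 924 mL
chicken stock: (1 tbsp + 1 tsp = 4/3 tbsp) × 11/5 × 15 mL/tbsp = 44 mL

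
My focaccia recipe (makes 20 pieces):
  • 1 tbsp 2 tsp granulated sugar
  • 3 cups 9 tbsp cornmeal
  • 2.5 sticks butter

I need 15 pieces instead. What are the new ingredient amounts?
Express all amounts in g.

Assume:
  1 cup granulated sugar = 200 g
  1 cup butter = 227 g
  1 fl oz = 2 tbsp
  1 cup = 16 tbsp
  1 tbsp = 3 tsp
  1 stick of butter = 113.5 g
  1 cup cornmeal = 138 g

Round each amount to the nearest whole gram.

Scaling factor: 15/20 = 3/4 = 0.75.
granulated sugar: (1 tbsp + 2 tsp = 5/3 tbsp) × 3/4 ÷ 16 tbsp/cup × 200 g/cup ≈ 16 g
cornmeal: (3 cup + 9 tbsp = 3.5625 cup) × 3/4 × 138 g/cup ≈ 369 g
butter: 2.5 stick × 3/4 × 113.5 g/stick ≈ 213 g

granulated sugar: 16 g; cornmeal: 369 g; butter: 213 g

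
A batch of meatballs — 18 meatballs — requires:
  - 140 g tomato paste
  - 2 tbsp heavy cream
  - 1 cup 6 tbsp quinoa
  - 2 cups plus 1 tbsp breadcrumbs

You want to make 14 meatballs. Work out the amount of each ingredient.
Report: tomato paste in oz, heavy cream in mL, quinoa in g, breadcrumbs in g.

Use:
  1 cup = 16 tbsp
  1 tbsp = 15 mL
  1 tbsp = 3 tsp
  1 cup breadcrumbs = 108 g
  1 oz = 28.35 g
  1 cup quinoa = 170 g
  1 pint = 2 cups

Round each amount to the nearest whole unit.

Scaling factor: 14/18 = 7/9.
tomato paste: 140 g × 7/9 ÷ 28.35 g/oz ≈ 4 oz
heavy cream: 2 tbsp × 7/9 × 15 mL/tbsp ≈ 23 mL
quinoa: (1 cup + 6 tbsp = 1.375 cup) × 7/9 × 170 g/cup ≈ 182 g
breadcrumbs: (2 cup + 1 tbsp = 2.0625 cup) × 7/9 × 108 g/cup ≈ 173 g

tomato paste: 4 oz; heavy cream: 23 mL; quinoa: 182 g; breadcrumbs: 173 g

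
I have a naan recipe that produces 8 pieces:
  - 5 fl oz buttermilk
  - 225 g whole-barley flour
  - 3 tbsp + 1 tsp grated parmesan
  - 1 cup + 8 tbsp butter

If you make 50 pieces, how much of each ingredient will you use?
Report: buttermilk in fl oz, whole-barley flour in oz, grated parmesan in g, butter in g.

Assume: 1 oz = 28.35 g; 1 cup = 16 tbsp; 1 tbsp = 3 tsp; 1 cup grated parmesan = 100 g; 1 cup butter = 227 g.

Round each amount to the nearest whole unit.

buttermilk: 31 fl oz; whole-barley flour: 50 oz; grated parmesan: 130 g; butter: 2128 g

Scaling factor: 50/8 = 25/4 = 6.25.
buttermilk: 5 fl oz × 25/4 ≈ 31 fl oz
whole-barley flour: 225 g × 25/4 ÷ 28.35 g/oz ≈ 50 oz
grated parmesan: (3 tbsp + 1 tsp = 10/3 tbsp) × 25/4 ÷ 16 tbsp/cup × 100 g/cup ≈ 130 g
butter: (1 cup + 8 tbsp = 1.5 cup) × 25/4 × 227 g/cup ≈ 2128 g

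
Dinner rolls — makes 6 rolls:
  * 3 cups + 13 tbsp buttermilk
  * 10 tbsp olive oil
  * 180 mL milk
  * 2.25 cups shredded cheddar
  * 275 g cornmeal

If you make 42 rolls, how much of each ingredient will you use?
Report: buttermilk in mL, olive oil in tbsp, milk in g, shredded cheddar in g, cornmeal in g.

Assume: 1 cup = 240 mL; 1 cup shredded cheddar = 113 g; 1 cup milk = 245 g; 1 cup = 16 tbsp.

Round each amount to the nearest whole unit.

buttermilk: 6405 mL; olive oil: 70 tbsp; milk: 1286 g; shredded cheddar: 1780 g; cornmeal: 1925 g

Scaling factor: 42/6 = 7.
buttermilk: (3 cup + 13 tbsp = 3.8125 cup) × 7 × 240 mL/cup = 6405 mL
olive oil: 10 tbsp × 7 = 70 tbsp
milk: 180 mL × 7 ÷ 240 mL/cup × 245 g/cup ≈ 1286 g
shredded cheddar: 2.25 cup × 7 × 113 g/cup ≈ 1780 g
cornmeal: 275 g × 7 = 1925 g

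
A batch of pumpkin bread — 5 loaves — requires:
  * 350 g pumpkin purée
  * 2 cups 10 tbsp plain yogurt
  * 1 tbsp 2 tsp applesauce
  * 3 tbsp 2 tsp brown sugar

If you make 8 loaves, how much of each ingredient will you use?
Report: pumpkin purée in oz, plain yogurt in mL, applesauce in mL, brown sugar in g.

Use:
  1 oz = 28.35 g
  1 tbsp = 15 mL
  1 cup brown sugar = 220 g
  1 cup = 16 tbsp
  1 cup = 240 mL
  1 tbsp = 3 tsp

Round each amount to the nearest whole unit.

Scaling factor: 8/5 = 1.6.
pumpkin purée: 350 g × 8/5 ÷ 28.35 g/oz ≈ 20 oz
plain yogurt: (2 cup + 10 tbsp = 2.625 cup) × 8/5 × 240 mL/cup = 1008 mL
applesauce: (1 tbsp + 2 tsp = 5/3 tbsp) × 8/5 × 15 mL/tbsp = 40 mL
brown sugar: (3 tbsp + 2 tsp = 11/3 tbsp) × 8/5 ÷ 16 tbsp/cup × 220 g/cup ≈ 81 g

pumpkin purée: 20 oz; plain yogurt: 1008 mL; applesauce: 40 mL; brown sugar: 81 g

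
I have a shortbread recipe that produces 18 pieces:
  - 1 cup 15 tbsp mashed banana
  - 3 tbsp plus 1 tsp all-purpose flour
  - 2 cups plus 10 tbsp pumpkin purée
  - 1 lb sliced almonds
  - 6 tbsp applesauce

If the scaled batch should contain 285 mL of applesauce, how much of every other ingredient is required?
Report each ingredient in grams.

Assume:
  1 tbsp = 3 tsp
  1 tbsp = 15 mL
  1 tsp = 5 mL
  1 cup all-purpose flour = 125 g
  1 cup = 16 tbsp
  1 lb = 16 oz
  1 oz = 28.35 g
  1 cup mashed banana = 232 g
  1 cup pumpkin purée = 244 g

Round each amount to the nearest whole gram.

The original recipe has 90 mL of applesauce, so the scaling factor is 285 ÷ 90 = 19/6.
mashed banana: (1 cup + 15 tbsp = 1.9375 cup) × 19/6 × 232 g/cup ≈ 1423 g
all-purpose flour: (3 tbsp + 1 tsp = 10/3 tbsp) × 19/6 ÷ 16 tbsp/cup × 125 g/cup ≈ 82 g
pumpkin purée: (2 cup + 10 tbsp = 2.625 cup) × 19/6 × 244 g/cup ≈ 2028 g
sliced almonds: 1 lb × 19/6 × 16 oz/lb × 28.35 g/oz ≈ 1436 g

mashed banana: 1423 g; all-purpose flour: 82 g; pumpkin purée: 2028 g; sliced almonds: 1436 g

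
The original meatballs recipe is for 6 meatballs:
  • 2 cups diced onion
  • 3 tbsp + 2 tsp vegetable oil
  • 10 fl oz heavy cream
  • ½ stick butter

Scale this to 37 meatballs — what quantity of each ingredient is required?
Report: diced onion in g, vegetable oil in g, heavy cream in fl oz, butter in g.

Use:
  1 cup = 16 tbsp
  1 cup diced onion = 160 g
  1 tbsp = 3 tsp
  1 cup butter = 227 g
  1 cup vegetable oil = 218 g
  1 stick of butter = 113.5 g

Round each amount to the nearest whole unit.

diced onion: 1973 g; vegetable oil: 308 g; heavy cream: 62 fl oz; butter: 350 g

Scaling factor: 37/6.
diced onion: 2 cup × 37/6 × 160 g/cup ≈ 1973 g
vegetable oil: (3 tbsp + 2 tsp = 11/3 tbsp) × 37/6 ÷ 16 tbsp/cup × 218 g/cup ≈ 308 g
heavy cream: 10 fl oz × 37/6 ≈ 62 fl oz
butter: 0.5 stick × 37/6 × 113.5 g/stick ≈ 350 g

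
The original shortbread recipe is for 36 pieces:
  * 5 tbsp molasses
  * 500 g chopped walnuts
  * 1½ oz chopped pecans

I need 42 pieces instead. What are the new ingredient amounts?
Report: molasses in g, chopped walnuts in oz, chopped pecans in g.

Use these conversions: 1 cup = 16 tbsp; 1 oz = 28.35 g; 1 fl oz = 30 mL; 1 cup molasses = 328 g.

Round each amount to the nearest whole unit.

Scaling factor: 42/36 = 7/6.
molasses: 5 tbsp × 7/6 ÷ 16 tbsp/cup × 328 g/cup ≈ 120 g
chopped walnuts: 500 g × 7/6 ÷ 28.35 g/oz ≈ 21 oz
chopped pecans: 1.5 oz × 7/6 × 28.35 g/oz ≈ 50 g

molasses: 120 g; chopped walnuts: 21 oz; chopped pecans: 50 g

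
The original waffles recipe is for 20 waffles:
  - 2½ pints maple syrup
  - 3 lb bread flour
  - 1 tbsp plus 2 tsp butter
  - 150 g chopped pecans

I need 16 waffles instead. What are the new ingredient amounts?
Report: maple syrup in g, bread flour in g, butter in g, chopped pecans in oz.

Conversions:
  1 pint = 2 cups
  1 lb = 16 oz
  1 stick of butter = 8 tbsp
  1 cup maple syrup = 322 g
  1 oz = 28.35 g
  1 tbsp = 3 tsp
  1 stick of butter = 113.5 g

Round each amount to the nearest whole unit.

maple syrup: 1288 g; bread flour: 1089 g; butter: 19 g; chopped pecans: 4 oz

Scaling factor: 16/20 = 4/5 = 0.8.
maple syrup: 2.5 pint × 4/5 × 2 cup/pint × 322 g/cup = 1288 g
bread flour: 3 lb × 4/5 × 16 oz/lb × 28.35 g/oz ≈ 1089 g
butter: (1 tbsp + 2 tsp = 5/3 tbsp) × 4/5 ÷ 8 tbsp/stick × 113.5 g/stick ≈ 19 g
chopped pecans: 150 g × 4/5 ÷ 28.35 g/oz ≈ 4 oz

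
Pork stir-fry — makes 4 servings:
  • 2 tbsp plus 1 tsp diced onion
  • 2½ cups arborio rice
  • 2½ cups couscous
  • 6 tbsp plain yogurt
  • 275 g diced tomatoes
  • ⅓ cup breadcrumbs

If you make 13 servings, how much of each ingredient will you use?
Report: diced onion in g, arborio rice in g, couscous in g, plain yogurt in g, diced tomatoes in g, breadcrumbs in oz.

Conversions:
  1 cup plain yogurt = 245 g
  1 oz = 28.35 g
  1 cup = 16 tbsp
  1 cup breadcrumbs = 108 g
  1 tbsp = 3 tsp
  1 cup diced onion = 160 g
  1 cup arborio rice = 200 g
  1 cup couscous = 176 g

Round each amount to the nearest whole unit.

Scaling factor: 13/4 = 3.25.
diced onion: (2 tbsp + 1 tsp = 7/3 tbsp) × 13/4 ÷ 16 tbsp/cup × 160 g/cup ≈ 76 g
arborio rice: 2.5 cup × 13/4 × 200 g/cup = 1625 g
couscous: 2.5 cup × 13/4 × 176 g/cup = 1430 g
plain yogurt: 6 tbsp × 13/4 ÷ 16 tbsp/cup × 245 g/cup ≈ 299 g
diced tomatoes: 275 g × 13/4 ≈ 894 g
breadcrumbs: 1/3 cup × 13/4 × 108 g/cup ÷ 28.35 g/oz ≈ 4 oz

diced onion: 76 g; arborio rice: 1625 g; couscous: 1430 g; plain yogurt: 299 g; diced tomatoes: 894 g; breadcrumbs: 4 oz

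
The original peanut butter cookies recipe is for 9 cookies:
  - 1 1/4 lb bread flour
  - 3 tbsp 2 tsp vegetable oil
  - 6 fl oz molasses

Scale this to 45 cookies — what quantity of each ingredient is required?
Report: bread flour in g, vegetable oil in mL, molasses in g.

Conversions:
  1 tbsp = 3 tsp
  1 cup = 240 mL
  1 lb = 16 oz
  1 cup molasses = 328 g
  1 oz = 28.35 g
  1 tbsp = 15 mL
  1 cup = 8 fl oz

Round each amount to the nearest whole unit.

Scaling factor: 45/9 = 5.
bread flour: 1.25 lb × 5 × 16 oz/lb × 28.35 g/oz = 2835 g
vegetable oil: (3 tbsp + 2 tsp = 11/3 tbsp) × 5 × 15 mL/tbsp = 275 mL
molasses: 6 fl oz × 5 ÷ 8 fl oz/cup × 328 g/cup = 1230 g

bread flour: 2835 g; vegetable oil: 275 mL; molasses: 1230 g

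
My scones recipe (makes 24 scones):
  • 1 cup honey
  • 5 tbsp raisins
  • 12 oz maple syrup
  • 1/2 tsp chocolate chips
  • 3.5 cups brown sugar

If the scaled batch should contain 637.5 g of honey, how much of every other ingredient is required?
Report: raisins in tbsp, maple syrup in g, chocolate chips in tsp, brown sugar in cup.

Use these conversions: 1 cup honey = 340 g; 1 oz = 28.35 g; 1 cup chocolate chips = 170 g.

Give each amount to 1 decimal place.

raisins: 9.4 tbsp; maple syrup: 637.9 g; chocolate chips: 0.9 tsp; brown sugar: 6.6 cup

The original recipe has 340 g of honey, so the scaling factor is 637.5 ÷ 340 = 15/8 = 1.875.
raisins: 5 tbsp × 15/8 ≈ 9.4 tbsp
maple syrup: 12 oz × 15/8 × 28.35 g/oz ≈ 637.9 g
chocolate chips: 0.5 tsp × 15/8 ≈ 0.9 tsp
brown sugar: 3.5 cup × 15/8 ≈ 6.6 cup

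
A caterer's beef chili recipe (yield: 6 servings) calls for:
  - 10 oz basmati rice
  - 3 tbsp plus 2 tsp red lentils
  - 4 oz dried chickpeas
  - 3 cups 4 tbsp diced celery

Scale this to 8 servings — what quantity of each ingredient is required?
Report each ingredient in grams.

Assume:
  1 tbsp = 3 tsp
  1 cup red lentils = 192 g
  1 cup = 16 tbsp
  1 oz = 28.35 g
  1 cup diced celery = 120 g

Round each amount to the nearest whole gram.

basmati rice: 378 g; red lentils: 59 g; dried chickpeas: 151 g; diced celery: 520 g

Scaling factor: 8/6 = 4/3.
basmati rice: 10 oz × 4/3 × 28.35 g/oz = 378 g
red lentils: (3 tbsp + 2 tsp = 11/3 tbsp) × 4/3 ÷ 16 tbsp/cup × 192 g/cup ≈ 59 g
dried chickpeas: 4 oz × 4/3 × 28.35 g/oz ≈ 151 g
diced celery: (3 cup + 4 tbsp = 3.25 cup) × 4/3 × 120 g/cup = 520 g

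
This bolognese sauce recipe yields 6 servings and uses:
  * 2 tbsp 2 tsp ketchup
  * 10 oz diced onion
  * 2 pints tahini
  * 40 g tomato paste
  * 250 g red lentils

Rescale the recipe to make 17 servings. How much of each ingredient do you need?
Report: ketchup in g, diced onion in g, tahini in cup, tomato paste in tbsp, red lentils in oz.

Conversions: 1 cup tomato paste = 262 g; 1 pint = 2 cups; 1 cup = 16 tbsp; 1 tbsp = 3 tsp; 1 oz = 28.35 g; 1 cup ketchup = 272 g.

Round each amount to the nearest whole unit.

Scaling factor: 17/6.
ketchup: (2 tbsp + 2 tsp = 8/3 tbsp) × 17/6 ÷ 16 tbsp/cup × 272 g/cup ≈ 128 g
diced onion: 10 oz × 17/6 × 28.35 g/oz ≈ 803 g
tahini: 2 pint × 17/6 × 2 cup/pint ≈ 11 cup
tomato paste: 40 g × 17/6 ÷ 262 g/cup × 16 tbsp/cup ≈ 7 tbsp
red lentils: 250 g × 17/6 ÷ 28.35 g/oz ≈ 25 oz

ketchup: 128 g; diced onion: 803 g; tahini: 11 cup; tomato paste: 7 tbsp; red lentils: 25 oz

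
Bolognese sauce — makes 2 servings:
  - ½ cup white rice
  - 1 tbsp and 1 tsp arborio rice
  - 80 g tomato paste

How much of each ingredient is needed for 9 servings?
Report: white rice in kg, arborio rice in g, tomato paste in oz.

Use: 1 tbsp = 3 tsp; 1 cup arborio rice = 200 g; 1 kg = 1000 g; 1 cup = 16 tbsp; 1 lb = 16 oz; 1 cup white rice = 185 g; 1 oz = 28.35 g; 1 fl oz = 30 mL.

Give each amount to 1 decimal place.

Scaling factor: 9/2 = 4.5.
white rice: 0.5 cup × 9/2 × 185 g/cup ÷ 1000 g/kg ≈ 0.4 kg
arborio rice: (1 tbsp + 1 tsp = 4/3 tbsp) × 9/2 ÷ 16 tbsp/cup × 200 g/cup = 75.0 g
tomato paste: 80 g × 9/2 ÷ 28.35 g/oz ≈ 12.7 oz

white rice: 0.4 kg; arborio rice: 75.0 g; tomato paste: 12.7 oz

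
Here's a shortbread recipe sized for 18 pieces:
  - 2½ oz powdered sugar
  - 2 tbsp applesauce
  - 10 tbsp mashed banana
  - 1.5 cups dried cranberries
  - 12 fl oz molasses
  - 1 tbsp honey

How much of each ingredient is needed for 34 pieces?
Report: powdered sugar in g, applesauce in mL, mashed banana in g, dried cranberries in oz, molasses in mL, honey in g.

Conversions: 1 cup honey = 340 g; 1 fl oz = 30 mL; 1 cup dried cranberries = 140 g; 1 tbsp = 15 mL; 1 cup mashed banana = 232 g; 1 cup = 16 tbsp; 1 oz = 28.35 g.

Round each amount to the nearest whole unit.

powdered sugar: 134 g; applesauce: 57 mL; mashed banana: 274 g; dried cranberries: 14 oz; molasses: 680 mL; honey: 40 g

Scaling factor: 34/18 = 17/9.
powdered sugar: 2.5 oz × 17/9 × 28.35 g/oz ≈ 134 g
applesauce: 2 tbsp × 17/9 × 15 mL/tbsp ≈ 57 mL
mashed banana: 10 tbsp × 17/9 ÷ 16 tbsp/cup × 232 g/cup ≈ 274 g
dried cranberries: 1.5 cup × 17/9 × 140 g/cup ÷ 28.35 g/oz ≈ 14 oz
molasses: 12 fl oz × 17/9 × 30 mL/fl oz = 680 mL
honey: 1 tbsp × 17/9 ÷ 16 tbsp/cup × 340 g/cup ≈ 40 g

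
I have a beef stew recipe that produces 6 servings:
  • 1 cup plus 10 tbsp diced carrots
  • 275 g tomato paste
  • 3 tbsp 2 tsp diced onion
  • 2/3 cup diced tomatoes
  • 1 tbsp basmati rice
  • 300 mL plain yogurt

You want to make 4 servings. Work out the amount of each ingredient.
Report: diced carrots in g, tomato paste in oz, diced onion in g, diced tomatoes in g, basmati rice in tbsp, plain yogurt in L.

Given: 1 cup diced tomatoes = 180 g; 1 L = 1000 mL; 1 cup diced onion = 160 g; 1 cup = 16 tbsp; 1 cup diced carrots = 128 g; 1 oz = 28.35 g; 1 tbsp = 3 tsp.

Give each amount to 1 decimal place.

diced carrots: 138.7 g; tomato paste: 6.5 oz; diced onion: 24.4 g; diced tomatoes: 80.0 g; basmati rice: 0.7 tbsp; plain yogurt: 0.2 L

Scaling factor: 4/6 = 2/3.
diced carrots: (1 cup + 10 tbsp = 1.625 cup) × 2/3 × 128 g/cup ≈ 138.7 g
tomato paste: 275 g × 2/3 ÷ 28.35 g/oz ≈ 6.5 oz
diced onion: (3 tbsp + 2 tsp = 11/3 tbsp) × 2/3 ÷ 16 tbsp/cup × 160 g/cup ≈ 24.4 g
diced tomatoes: 2/3 cup × 2/3 × 180 g/cup = 80.0 g
basmati rice: 1 tbsp × 2/3 ≈ 0.7 tbsp
plain yogurt: 300 mL × 2/3 ÷ 1000 mL/L = 0.2 L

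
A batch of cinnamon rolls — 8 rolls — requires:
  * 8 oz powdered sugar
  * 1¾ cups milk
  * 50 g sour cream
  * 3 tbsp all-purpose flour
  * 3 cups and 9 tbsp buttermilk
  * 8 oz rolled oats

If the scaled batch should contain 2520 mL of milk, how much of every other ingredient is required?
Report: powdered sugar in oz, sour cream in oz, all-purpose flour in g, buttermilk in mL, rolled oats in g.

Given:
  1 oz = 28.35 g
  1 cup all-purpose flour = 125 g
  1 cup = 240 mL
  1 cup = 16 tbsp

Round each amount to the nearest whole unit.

The original recipe has 420 mL of milk, so the scaling factor is 2520 ÷ 420 = 6.
powdered sugar: 8 oz × 6 = 48 oz
sour cream: 50 g × 6 ÷ 28.35 g/oz ≈ 11 oz
all-purpose flour: 3 tbsp × 6 ÷ 16 tbsp/cup × 125 g/cup ≈ 141 g
buttermilk: (3 cup + 9 tbsp = 3.5625 cup) × 6 × 240 mL/cup = 5130 mL
rolled oats: 8 oz × 6 × 28.35 g/oz ≈ 1361 g

powdered sugar: 48 oz; sour cream: 11 oz; all-purpose flour: 141 g; buttermilk: 5130 mL; rolled oats: 1361 g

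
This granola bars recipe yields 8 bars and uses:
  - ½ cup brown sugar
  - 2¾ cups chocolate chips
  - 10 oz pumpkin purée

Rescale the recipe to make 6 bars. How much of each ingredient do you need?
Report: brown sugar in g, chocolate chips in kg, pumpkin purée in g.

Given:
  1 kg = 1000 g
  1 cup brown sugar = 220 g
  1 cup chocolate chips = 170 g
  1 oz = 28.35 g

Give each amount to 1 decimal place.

Scaling factor: 6/8 = 3/4 = 0.75.
brown sugar: 0.5 cup × 3/4 × 220 g/cup = 82.5 g
chocolate chips: 2.75 cup × 3/4 × 170 g/cup ÷ 1000 g/kg ≈ 0.4 kg
pumpkin purée: 10 oz × 3/4 × 28.35 g/oz ≈ 212.6 g

brown sugar: 82.5 g; chocolate chips: 0.4 kg; pumpkin purée: 212.6 g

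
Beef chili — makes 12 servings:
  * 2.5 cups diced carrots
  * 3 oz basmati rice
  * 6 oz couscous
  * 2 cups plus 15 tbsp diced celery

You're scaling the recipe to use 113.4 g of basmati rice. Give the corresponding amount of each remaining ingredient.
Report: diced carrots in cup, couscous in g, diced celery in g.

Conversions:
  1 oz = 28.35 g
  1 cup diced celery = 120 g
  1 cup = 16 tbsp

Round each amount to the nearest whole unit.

diced carrots: 3 cup; couscous: 227 g; diced celery: 470 g

The original recipe has 85.05 g of basmati rice, so the scaling factor is 113.4 ÷ 85.05 = 4/3.
diced carrots: 2.5 cup × 4/3 ≈ 3 cup
couscous: 6 oz × 4/3 × 28.35 g/oz ≈ 227 g
diced celery: (2 cup + 15 tbsp = 2.9375 cup) × 4/3 × 120 g/cup = 470 g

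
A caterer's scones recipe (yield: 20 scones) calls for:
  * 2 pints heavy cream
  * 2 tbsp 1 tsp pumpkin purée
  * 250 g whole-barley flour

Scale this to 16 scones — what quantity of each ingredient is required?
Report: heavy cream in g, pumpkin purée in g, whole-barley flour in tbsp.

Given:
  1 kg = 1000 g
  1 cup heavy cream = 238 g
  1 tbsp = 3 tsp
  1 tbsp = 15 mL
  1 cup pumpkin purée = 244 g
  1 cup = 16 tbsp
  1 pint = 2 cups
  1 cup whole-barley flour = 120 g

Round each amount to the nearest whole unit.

heavy cream: 762 g; pumpkin purée: 28 g; whole-barley flour: 27 tbsp

Scaling factor: 16/20 = 4/5 = 0.8.
heavy cream: 2 pint × 4/5 × 2 cup/pint × 238 g/cup ≈ 762 g
pumpkin purée: (2 tbsp + 1 tsp = 7/3 tbsp) × 4/5 ÷ 16 tbsp/cup × 244 g/cup ≈ 28 g
whole-barley flour: 250 g × 4/5 ÷ 120 g/cup × 16 tbsp/cup ≈ 27 tbsp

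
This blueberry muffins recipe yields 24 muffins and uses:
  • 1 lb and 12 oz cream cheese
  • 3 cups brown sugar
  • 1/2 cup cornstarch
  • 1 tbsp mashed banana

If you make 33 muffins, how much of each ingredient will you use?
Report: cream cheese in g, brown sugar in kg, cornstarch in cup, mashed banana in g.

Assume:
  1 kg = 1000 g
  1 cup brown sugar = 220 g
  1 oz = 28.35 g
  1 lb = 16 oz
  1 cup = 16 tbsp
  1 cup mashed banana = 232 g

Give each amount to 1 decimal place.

cream cheese: 1091.5 g; brown sugar: 0.9 kg; cornstarch: 0.7 cup; mashed banana: 19.9 g

Scaling factor: 33/24 = 11/8 = 1.375.
cream cheese: (1 lb + 12 oz = 1.75 lb) × 11/8 × 16 oz/lb × 28.35 g/oz ≈ 1091.5 g
brown sugar: 3 cup × 11/8 × 220 g/cup ÷ 1000 g/kg ≈ 0.9 kg
cornstarch: 0.5 cup × 11/8 ≈ 0.7 cup
mashed banana: 1 tbsp × 11/8 ÷ 16 tbsp/cup × 232 g/cup ≈ 19.9 g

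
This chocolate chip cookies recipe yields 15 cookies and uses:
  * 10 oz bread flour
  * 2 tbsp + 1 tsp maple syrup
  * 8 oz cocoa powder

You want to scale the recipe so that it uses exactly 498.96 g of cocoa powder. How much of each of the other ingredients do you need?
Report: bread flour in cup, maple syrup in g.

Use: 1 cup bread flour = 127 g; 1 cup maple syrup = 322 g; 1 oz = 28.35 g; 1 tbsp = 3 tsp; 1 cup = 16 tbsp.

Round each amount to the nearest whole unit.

bread flour: 5 cup; maple syrup: 103 g

The original recipe has 226.8 g of cocoa powder, so the scaling factor is 498.96 ÷ 226.8 = 11/5 = 2.2.
bread flour: 10 oz × 11/5 × 28.35 g/oz ÷ 127 g/cup ≈ 5 cup
maple syrup: (2 tbsp + 1 tsp = 7/3 tbsp) × 11/5 ÷ 16 tbsp/cup × 322 g/cup ≈ 103 g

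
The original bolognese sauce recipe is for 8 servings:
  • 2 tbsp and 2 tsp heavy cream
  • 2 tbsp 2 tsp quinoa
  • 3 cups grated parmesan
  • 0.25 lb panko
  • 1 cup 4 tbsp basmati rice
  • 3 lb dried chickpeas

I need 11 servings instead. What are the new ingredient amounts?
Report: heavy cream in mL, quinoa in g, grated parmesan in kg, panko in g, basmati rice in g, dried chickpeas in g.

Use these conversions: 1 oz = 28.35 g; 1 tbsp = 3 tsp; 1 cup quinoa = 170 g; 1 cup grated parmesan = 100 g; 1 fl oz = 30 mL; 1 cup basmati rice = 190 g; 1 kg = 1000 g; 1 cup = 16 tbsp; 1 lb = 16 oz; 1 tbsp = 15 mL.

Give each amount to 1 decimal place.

Scaling factor: 11/8 = 1.375.
heavy cream: (2 tbsp + 2 tsp = 8/3 tbsp) × 11/8 × 15 mL/tbsp = 55.0 mL
quinoa: (2 tbsp + 2 tsp = 8/3 tbsp) × 11/8 ÷ 16 tbsp/cup × 170 g/cup ≈ 39.0 g
grated parmesan: 3 cup × 11/8 × 100 g/cup ÷ 1000 g/kg ≈ 0.4 kg
panko: 0.25 lb × 11/8 × 16 oz/lb × 28.35 g/oz ≈ 155.9 g
basmati rice: (1 cup + 4 tbsp = 1.25 cup) × 11/8 × 190 g/cup ≈ 326.6 g
dried chickpeas: 3 lb × 11/8 × 16 oz/lb × 28.35 g/oz = 1871.1 g

heavy cream: 55.0 mL; quinoa: 39.0 g; grated parmesan: 0.4 kg; panko: 155.9 g; basmati rice: 326.6 g; dried chickpeas: 1871.1 g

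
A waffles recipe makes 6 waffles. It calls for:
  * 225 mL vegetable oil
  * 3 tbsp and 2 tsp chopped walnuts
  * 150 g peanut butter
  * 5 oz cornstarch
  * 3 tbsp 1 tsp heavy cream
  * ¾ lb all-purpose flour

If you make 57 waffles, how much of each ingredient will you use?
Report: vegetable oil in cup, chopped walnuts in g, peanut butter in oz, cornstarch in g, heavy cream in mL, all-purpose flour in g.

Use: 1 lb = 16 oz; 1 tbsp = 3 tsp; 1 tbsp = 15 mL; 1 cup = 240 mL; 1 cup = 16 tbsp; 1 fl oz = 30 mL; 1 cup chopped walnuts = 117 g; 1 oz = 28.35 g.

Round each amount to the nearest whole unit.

Scaling factor: 57/6 = 19/2 = 9.5.
vegetable oil: 225 mL × 19/2 ÷ 240 mL/cup ≈ 9 cup
chopped walnuts: (3 tbsp + 2 tsp = 11/3 tbsp) × 19/2 ÷ 16 tbsp/cup × 117 g/cup ≈ 255 g
peanut butter: 150 g × 19/2 ÷ 28.35 g/oz ≈ 50 oz
cornstarch: 5 oz × 19/2 × 28.35 g/oz ≈ 1347 g
heavy cream: (3 tbsp + 1 tsp = 10/3 tbsp) × 19/2 × 15 mL/tbsp = 475 mL
all-purpose flour: 0.75 lb × 19/2 × 16 oz/lb × 28.35 g/oz ≈ 3232 g

vegetable oil: 9 cup; chopped walnuts: 255 g; peanut butter: 50 oz; cornstarch: 1347 g; heavy cream: 475 mL; all-purpose flour: 3232 g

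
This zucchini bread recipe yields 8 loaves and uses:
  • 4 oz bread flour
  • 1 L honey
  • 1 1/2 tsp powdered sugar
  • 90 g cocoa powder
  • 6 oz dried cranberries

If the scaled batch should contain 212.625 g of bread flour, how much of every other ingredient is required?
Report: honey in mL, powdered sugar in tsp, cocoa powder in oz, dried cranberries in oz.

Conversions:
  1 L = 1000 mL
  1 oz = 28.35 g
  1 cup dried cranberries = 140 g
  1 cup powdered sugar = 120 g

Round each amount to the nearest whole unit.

The original recipe has 113.4 g of bread flour, so the scaling factor is 212.625 ÷ 113.4 = 15/8 = 1.875.
honey: 1 L × 15/8 × 1000 mL/L = 1875 mL
powdered sugar: 1.5 tsp × 15/8 ≈ 3 tsp
cocoa powder: 90 g × 15/8 ÷ 28.35 g/oz ≈ 6 oz
dried cranberries: 6 oz × 15/8 ≈ 11 oz

honey: 1875 mL; powdered sugar: 3 tsp; cocoa powder: 6 oz; dried cranberries: 11 oz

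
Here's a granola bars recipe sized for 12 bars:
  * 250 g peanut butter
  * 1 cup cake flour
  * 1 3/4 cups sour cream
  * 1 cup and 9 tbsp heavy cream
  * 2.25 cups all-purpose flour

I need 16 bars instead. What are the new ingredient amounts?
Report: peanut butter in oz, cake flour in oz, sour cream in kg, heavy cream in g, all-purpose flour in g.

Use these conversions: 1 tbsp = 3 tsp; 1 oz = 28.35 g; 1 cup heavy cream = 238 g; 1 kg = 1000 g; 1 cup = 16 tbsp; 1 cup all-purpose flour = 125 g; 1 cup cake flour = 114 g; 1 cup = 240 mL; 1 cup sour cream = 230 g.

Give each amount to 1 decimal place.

peanut butter: 11.8 oz; cake flour: 5.4 oz; sour cream: 0.5 kg; heavy cream: 495.8 g; all-purpose flour: 375.0 g

Scaling factor: 16/12 = 4/3.
peanut butter: 250 g × 4/3 ÷ 28.35 g/oz ≈ 11.8 oz
cake flour: 1 cup × 4/3 × 114 g/cup ÷ 28.35 g/oz ≈ 5.4 oz
sour cream: 1.75 cup × 4/3 × 230 g/cup ÷ 1000 g/kg ≈ 0.5 kg
heavy cream: (1 cup + 9 tbsp = 1.5625 cup) × 4/3 × 238 g/cup ≈ 495.8 g
all-purpose flour: 2.25 cup × 4/3 × 125 g/cup = 375.0 g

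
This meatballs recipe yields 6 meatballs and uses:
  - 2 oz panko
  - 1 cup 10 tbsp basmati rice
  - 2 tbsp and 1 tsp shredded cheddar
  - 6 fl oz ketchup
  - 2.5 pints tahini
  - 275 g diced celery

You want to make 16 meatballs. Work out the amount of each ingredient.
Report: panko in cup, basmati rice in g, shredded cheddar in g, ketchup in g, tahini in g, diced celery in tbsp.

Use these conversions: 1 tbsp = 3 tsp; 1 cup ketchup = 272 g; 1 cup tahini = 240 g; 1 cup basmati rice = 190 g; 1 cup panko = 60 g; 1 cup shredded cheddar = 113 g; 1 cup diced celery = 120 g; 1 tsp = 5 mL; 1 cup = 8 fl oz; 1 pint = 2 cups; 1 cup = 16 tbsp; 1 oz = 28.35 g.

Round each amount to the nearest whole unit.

panko: 3 cup; basmati rice: 823 g; shredded cheddar: 44 g; ketchup: 544 g; tahini: 3200 g; diced celery: 98 tbsp

Scaling factor: 16/6 = 8/3.
panko: 2 oz × 8/3 × 28.35 g/oz ÷ 60 g/cup ≈ 3 cup
basmati rice: (1 cup + 10 tbsp = 1.625 cup) × 8/3 × 190 g/cup ≈ 823 g
shredded cheddar: (2 tbsp + 1 tsp = 7/3 tbsp) × 8/3 ÷ 16 tbsp/cup × 113 g/cup ≈ 44 g
ketchup: 6 fl oz × 8/3 ÷ 8 fl oz/cup × 272 g/cup = 544 g
tahini: 2.5 pint × 8/3 × 2 cup/pint × 240 g/cup = 3200 g
diced celery: 275 g × 8/3 ÷ 120 g/cup × 16 tbsp/cup ≈ 98 tbsp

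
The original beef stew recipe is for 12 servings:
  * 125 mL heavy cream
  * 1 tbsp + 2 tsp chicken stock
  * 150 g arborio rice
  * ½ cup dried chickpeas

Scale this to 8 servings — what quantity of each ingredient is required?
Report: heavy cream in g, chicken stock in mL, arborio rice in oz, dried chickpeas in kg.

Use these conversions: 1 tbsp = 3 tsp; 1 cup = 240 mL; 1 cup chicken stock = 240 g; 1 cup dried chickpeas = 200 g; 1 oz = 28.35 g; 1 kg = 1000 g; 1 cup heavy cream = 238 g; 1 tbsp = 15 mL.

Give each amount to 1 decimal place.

Scaling factor: 8/12 = 2/3.
heavy cream: 125 mL × 2/3 ÷ 240 mL/cup × 238 g/cup ≈ 82.6 g
chicken stock: (1 tbsp + 2 tsp = 5/3 tbsp) × 2/3 × 15 mL/tbsp ≈ 16.7 mL
arborio rice: 150 g × 2/3 ÷ 28.35 g/oz ≈ 3.5 oz
dried chickpeas: 0.5 cup × 2/3 × 200 g/cup ÷ 1000 g/kg ≈ 0.1 kg

heavy cream: 82.6 g; chicken stock: 16.7 mL; arborio rice: 3.5 oz; dried chickpeas: 0.1 kg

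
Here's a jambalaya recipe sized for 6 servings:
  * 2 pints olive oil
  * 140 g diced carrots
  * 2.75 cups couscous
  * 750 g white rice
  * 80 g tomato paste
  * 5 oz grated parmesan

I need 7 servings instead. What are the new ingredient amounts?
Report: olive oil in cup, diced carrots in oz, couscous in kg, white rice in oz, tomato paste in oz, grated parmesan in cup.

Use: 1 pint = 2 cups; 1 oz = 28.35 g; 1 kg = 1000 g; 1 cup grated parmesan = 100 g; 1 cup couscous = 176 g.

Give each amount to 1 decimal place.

olive oil: 4.7 cup; diced carrots: 5.8 oz; couscous: 0.6 kg; white rice: 30.9 oz; tomato paste: 3.3 oz; grated parmesan: 1.7 cup

Scaling factor: 7/6.
olive oil: 2 pint × 7/6 × 2 cup/pint ≈ 4.7 cup
diced carrots: 140 g × 7/6 ÷ 28.35 g/oz ≈ 5.8 oz
couscous: 2.75 cup × 7/6 × 176 g/cup ÷ 1000 g/kg ≈ 0.6 kg
white rice: 750 g × 7/6 ÷ 28.35 g/oz ≈ 30.9 oz
tomato paste: 80 g × 7/6 ÷ 28.35 g/oz ≈ 3.3 oz
grated parmesan: 5 oz × 7/6 × 28.35 g/oz ÷ 100 g/cup ≈ 1.7 cup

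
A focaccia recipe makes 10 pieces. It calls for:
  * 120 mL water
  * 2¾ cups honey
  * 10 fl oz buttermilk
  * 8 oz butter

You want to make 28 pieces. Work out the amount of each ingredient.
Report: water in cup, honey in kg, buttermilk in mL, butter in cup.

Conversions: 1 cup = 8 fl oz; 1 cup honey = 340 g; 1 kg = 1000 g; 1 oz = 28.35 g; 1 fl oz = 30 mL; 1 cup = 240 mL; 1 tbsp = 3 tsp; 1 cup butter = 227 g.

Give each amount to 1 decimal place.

water: 1.4 cup; honey: 2.6 kg; buttermilk: 840.0 mL; butter: 2.8 cup

Scaling factor: 28/10 = 14/5 = 2.8.
water: 120 mL × 14/5 ÷ 240 mL/cup = 1.4 cup
honey: 2.75 cup × 14/5 × 340 g/cup ÷ 1000 g/kg ≈ 2.6 kg
buttermilk: 10 fl oz × 14/5 × 30 mL/fl oz = 840.0 mL
butter: 8 oz × 14/5 × 28.35 g/oz ÷ 227 g/cup ≈ 2.8 cup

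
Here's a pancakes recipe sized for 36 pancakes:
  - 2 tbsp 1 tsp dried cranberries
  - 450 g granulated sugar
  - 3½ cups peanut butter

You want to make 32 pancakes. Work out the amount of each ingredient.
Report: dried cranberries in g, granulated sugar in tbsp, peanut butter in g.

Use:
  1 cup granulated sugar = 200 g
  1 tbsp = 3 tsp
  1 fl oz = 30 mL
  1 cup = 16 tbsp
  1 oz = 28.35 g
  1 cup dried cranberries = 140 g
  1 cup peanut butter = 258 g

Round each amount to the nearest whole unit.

Scaling factor: 32/36 = 8/9.
dried cranberries: (2 tbsp + 1 tsp = 7/3 tbsp) × 8/9 ÷ 16 tbsp/cup × 140 g/cup ≈ 18 g
granulated sugar: 450 g × 8/9 ÷ 200 g/cup × 16 tbsp/cup = 32 tbsp
peanut butter: 3.5 cup × 8/9 × 258 g/cup ≈ 803 g

dried cranberries: 18 g; granulated sugar: 32 tbsp; peanut butter: 803 g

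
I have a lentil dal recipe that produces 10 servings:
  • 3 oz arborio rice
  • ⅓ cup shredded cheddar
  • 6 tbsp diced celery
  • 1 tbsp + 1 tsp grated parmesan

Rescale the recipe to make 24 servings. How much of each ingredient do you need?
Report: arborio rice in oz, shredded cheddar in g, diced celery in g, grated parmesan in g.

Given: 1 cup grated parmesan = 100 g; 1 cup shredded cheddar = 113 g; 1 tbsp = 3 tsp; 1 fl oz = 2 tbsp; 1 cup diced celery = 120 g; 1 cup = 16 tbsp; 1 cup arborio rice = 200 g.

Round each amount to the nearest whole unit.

arborio rice: 7 oz; shredded cheddar: 90 g; diced celery: 108 g; grated parmesan: 20 g

Scaling factor: 24/10 = 12/5 = 2.4.
arborio rice: 3 oz × 12/5 ≈ 7 oz
shredded cheddar: 1/3 cup × 12/5 × 113 g/cup ≈ 90 g
diced celery: 6 tbsp × 12/5 ÷ 16 tbsp/cup × 120 g/cup = 108 g
grated parmesan: (1 tbsp + 1 tsp = 4/3 tbsp) × 12/5 ÷ 16 tbsp/cup × 100 g/cup = 20 g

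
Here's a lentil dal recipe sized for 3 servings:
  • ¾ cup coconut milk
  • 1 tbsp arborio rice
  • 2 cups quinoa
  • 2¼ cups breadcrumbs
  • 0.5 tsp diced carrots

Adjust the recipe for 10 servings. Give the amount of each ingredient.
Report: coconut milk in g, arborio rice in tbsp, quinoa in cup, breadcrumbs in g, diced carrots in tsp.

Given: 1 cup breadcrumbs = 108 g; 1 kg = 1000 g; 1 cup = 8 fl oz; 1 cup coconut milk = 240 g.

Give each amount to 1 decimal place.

Scaling factor: 10/3.
coconut milk: 0.75 cup × 10/3 × 240 g/cup = 600.0 g
arborio rice: 1 tbsp × 10/3 ≈ 3.3 tbsp
quinoa: 2 cup × 10/3 ≈ 6.7 cup
breadcrumbs: 2.25 cup × 10/3 × 108 g/cup = 810.0 g
diced carrots: 0.5 tsp × 10/3 ≈ 1.7 tsp

coconut milk: 600.0 g; arborio rice: 3.3 tbsp; quinoa: 6.7 cup; breadcrumbs: 810.0 g; diced carrots: 1.7 tsp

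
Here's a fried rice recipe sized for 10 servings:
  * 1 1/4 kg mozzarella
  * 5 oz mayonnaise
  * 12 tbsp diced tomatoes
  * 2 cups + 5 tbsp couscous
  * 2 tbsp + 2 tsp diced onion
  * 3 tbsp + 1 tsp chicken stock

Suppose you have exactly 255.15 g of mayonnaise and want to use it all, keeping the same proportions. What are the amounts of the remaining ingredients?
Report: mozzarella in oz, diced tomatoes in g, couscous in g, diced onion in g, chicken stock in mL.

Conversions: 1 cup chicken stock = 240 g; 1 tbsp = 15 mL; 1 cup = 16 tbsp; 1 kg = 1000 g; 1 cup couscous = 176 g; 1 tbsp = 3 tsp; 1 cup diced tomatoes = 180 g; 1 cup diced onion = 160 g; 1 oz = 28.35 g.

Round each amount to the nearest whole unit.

The original recipe has 141.75 g of mayonnaise, so the scaling factor is 255.15 ÷ 141.75 = 9/5 = 1.8.
mozzarella: 1.25 kg × 9/5 × 1000 g/kg ÷ 28.35 g/oz ≈ 79 oz
diced tomatoes: 12 tbsp × 9/5 ÷ 16 tbsp/cup × 180 g/cup = 243 g
couscous: (2 cup + 5 tbsp = 2.3125 cup) × 9/5 × 176 g/cup ≈ 733 g
diced onion: (2 tbsp + 2 tsp = 8/3 tbsp) × 9/5 ÷ 16 tbsp/cup × 160 g/cup = 48 g
chicken stock: (3 tbsp + 1 tsp = 10/3 tbsp) × 9/5 × 15 mL/tbsp = 90 mL

mozzarella: 79 oz; diced tomatoes: 243 g; couscous: 733 g; diced onion: 48 g; chicken stock: 90 mL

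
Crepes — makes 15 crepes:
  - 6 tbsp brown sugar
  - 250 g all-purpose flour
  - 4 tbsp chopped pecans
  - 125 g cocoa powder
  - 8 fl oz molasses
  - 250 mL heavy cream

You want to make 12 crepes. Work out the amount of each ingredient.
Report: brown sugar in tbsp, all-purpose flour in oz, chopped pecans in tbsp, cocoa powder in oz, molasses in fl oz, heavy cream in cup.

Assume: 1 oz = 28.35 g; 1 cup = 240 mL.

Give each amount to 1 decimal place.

brown sugar: 4.8 tbsp; all-purpose flour: 7.1 oz; chopped pecans: 3.2 tbsp; cocoa powder: 3.5 oz; molasses: 6.4 fl oz; heavy cream: 0.8 cup

Scaling factor: 12/15 = 4/5 = 0.8.
brown sugar: 6 tbsp × 4/5 = 4.8 tbsp
all-purpose flour: 250 g × 4/5 ÷ 28.35 g/oz ≈ 7.1 oz
chopped pecans: 4 tbsp × 4/5 = 3.2 tbsp
cocoa powder: 125 g × 4/5 ÷ 28.35 g/oz ≈ 3.5 oz
molasses: 8 fl oz × 4/5 = 6.4 fl oz
heavy cream: 250 mL × 4/5 ÷ 240 mL/cup ≈ 0.8 cup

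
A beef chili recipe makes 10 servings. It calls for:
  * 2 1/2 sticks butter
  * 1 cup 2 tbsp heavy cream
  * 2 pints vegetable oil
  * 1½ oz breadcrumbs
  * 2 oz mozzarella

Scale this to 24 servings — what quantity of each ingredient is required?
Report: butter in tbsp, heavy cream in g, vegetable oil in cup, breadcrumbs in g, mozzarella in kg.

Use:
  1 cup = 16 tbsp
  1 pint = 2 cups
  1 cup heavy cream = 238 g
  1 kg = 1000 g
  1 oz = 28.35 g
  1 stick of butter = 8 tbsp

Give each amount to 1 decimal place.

butter: 48.0 tbsp; heavy cream: 642.6 g; vegetable oil: 9.6 cup; breadcrumbs: 102.1 g; mozzarella: 0.1 kg

Scaling factor: 24/10 = 12/5 = 2.4.
butter: 2.5 stick × 12/5 × 8 tbsp/stick = 48.0 tbsp
heavy cream: (1 cup + 2 tbsp = 1.125 cup) × 12/5 × 238 g/cup = 642.6 g
vegetable oil: 2 pint × 12/5 × 2 cup/pint = 9.6 cup
breadcrumbs: 1.5 oz × 12/5 × 28.35 g/oz ≈ 102.1 g
mozzarella: 2 oz × 12/5 × 28.35 g/oz ÷ 1000 g/kg ≈ 0.1 kg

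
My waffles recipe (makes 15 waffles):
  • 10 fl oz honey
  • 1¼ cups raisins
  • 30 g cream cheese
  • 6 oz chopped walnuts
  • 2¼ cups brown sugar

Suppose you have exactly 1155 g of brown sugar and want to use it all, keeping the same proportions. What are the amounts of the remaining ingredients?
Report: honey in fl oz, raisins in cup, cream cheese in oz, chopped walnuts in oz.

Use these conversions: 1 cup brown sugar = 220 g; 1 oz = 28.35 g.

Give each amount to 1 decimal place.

honey: 23.3 fl oz; raisins: 2.9 cup; cream cheese: 2.5 oz; chopped walnuts: 14.0 oz

The original recipe has 495 g of brown sugar, so the scaling factor is 1155 ÷ 495 = 7/3.
honey: 10 fl oz × 7/3 ≈ 23.3 fl oz
raisins: 1.25 cup × 7/3 ≈ 2.9 cup
cream cheese: 30 g × 7/3 ÷ 28.35 g/oz ≈ 2.5 oz
chopped walnuts: 6 oz × 7/3 = 14.0 oz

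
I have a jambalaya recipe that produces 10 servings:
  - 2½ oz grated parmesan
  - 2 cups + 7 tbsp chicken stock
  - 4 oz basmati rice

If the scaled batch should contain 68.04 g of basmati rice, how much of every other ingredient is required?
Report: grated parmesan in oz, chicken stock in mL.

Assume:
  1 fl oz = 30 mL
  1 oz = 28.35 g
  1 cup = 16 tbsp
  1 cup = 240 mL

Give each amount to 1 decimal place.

grated parmesan: 1.5 oz; chicken stock: 351.0 mL

The original recipe has 113.4 g of basmati rice, so the scaling factor is 68.04 ÷ 113.4 = 3/5 = 0.6.
grated parmesan: 2.5 oz × 3/5 = 1.5 oz
chicken stock: (2 cup + 7 tbsp = 2.4375 cup) × 3/5 × 240 mL/cup = 351.0 mL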